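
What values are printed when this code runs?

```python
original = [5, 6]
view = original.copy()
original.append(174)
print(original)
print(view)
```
[5, 6, 174]
[5, 6]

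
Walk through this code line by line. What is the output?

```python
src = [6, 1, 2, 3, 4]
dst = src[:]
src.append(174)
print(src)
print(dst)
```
[6, 1, 2, 3, 4, 174]
[6, 1, 2, 3, 4]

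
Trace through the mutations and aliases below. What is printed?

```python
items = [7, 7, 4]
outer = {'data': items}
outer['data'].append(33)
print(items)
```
[7, 7, 4, 33]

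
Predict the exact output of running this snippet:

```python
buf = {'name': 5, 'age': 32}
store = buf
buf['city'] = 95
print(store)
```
{'name': 5, 'age': 32, 'city': 95}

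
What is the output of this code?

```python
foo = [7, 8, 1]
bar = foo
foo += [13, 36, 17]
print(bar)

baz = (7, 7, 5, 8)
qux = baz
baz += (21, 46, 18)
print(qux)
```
[7, 8, 1, 13, 36, 17]
(7, 7, 5, 8)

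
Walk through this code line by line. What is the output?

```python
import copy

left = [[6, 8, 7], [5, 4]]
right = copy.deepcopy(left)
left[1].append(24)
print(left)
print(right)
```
[[6, 8, 7], [5, 4, 24]]
[[6, 8, 7], [5, 4]]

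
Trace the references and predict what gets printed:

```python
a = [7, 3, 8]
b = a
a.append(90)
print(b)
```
[7, 3, 8, 90]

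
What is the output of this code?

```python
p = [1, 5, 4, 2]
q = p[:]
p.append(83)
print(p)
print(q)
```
[1, 5, 4, 2, 83]
[1, 5, 4, 2]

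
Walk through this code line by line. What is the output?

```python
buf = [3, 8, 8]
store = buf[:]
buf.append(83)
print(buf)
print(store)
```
[3, 8, 8, 83]
[3, 8, 8]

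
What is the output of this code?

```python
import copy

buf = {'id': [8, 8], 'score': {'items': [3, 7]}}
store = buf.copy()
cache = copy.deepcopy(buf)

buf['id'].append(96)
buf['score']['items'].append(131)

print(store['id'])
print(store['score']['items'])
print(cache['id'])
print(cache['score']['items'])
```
[8, 8, 96]
[3, 7, 131]
[8, 8]
[3, 7]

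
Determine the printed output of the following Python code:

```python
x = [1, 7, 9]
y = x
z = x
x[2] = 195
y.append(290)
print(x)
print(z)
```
[1, 7, 195, 290]
[1, 7, 195, 290]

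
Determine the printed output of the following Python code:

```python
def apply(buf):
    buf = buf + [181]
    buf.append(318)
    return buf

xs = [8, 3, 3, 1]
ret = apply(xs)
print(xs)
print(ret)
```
[8, 3, 3, 1]
[8, 3, 3, 1, 181, 318]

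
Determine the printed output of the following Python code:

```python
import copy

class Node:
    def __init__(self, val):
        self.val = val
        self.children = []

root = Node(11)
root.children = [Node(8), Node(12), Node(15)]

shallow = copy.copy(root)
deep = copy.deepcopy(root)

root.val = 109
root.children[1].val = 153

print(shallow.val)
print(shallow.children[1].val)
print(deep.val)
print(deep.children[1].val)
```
11
153
11
12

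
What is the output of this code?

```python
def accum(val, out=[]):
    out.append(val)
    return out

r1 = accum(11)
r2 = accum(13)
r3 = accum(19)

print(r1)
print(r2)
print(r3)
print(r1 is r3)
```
[11, 13, 19]
[11, 13, 19]
[11, 13, 19]
True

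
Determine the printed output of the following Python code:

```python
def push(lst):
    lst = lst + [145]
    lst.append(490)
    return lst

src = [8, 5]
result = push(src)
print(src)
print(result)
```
[8, 5]
[8, 5, 145, 490]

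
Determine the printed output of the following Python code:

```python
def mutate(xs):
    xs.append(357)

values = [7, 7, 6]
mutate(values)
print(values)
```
[7, 7, 6, 357]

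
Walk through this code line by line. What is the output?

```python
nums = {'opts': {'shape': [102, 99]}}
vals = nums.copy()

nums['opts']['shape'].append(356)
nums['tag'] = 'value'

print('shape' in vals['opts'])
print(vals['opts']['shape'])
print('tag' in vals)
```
True
[102, 99, 356]
False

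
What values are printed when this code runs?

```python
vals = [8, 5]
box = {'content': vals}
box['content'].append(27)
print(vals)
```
[8, 5, 27]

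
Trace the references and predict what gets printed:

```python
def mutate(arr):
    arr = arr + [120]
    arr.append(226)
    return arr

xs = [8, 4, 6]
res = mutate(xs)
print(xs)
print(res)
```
[8, 4, 6]
[8, 4, 6, 120, 226]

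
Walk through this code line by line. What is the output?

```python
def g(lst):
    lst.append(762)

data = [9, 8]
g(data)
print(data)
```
[9, 8, 762]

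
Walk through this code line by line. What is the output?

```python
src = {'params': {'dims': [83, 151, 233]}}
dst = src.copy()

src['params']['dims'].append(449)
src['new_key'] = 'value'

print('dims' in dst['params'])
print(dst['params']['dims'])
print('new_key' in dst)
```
True
[83, 151, 233, 449]
False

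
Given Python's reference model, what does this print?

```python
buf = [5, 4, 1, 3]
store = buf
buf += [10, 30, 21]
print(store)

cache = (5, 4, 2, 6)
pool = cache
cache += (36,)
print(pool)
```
[5, 4, 1, 3, 10, 30, 21]
(5, 4, 2, 6)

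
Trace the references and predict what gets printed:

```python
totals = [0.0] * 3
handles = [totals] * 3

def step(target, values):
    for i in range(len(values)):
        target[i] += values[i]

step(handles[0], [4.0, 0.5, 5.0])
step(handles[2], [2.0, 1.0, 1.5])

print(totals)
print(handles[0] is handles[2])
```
[6.0, 1.5, 6.5]
True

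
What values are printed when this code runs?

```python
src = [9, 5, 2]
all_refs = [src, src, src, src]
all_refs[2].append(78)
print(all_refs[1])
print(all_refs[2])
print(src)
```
[9, 5, 2, 78]
[9, 5, 2, 78]
[9, 5, 2, 78]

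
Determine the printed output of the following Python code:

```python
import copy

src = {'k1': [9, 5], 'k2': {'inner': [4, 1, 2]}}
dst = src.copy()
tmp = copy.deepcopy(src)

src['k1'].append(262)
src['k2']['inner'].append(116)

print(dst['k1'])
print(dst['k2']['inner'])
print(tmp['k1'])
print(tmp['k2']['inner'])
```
[9, 5, 262]
[4, 1, 2, 116]
[9, 5]
[4, 1, 2]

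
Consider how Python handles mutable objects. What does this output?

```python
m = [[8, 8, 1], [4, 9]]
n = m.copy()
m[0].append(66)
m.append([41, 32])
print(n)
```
[[8, 8, 1, 66], [4, 9]]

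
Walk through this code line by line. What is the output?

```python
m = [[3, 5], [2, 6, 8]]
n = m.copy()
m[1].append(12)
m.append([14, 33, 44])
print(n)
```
[[3, 5], [2, 6, 8, 12]]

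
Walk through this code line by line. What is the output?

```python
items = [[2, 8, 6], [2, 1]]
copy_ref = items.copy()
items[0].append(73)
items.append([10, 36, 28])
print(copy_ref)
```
[[2, 8, 6, 73], [2, 1]]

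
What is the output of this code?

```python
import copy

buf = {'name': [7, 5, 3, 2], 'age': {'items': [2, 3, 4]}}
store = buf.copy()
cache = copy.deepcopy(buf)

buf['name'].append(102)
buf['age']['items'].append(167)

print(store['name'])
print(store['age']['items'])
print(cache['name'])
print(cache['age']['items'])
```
[7, 5, 3, 2, 102]
[2, 3, 4, 167]
[7, 5, 3, 2]
[2, 3, 4]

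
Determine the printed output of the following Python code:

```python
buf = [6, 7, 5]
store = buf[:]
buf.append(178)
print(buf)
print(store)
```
[6, 7, 5, 178]
[6, 7, 5]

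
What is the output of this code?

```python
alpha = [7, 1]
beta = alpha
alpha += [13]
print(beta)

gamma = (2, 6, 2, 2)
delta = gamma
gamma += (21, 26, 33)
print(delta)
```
[7, 1, 13]
(2, 6, 2, 2)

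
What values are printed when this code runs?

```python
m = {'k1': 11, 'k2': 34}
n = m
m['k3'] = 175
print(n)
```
{'k1': 11, 'k2': 34, 'k3': 175}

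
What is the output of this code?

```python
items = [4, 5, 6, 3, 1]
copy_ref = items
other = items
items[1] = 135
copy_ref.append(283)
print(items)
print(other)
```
[4, 135, 6, 3, 1, 283]
[4, 135, 6, 3, 1, 283]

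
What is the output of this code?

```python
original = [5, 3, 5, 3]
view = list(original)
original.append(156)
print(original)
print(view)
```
[5, 3, 5, 3, 156]
[5, 3, 5, 3]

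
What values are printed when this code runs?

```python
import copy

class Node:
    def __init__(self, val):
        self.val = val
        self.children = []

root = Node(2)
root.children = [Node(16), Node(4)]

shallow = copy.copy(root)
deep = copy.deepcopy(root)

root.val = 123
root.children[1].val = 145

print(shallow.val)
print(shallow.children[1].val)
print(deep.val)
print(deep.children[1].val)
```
2
145
2
4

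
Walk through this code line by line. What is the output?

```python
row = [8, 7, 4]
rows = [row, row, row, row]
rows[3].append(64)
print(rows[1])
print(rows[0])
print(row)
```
[8, 7, 4, 64]
[8, 7, 4, 64]
[8, 7, 4, 64]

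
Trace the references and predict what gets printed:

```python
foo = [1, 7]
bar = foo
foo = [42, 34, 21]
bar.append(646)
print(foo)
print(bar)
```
[42, 34, 21]
[1, 7, 646]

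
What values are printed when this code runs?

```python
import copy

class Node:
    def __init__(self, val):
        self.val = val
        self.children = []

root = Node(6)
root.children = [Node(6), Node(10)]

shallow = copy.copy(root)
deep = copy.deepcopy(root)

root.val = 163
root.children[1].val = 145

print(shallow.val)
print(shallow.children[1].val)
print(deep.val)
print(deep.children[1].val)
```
6
145
6
10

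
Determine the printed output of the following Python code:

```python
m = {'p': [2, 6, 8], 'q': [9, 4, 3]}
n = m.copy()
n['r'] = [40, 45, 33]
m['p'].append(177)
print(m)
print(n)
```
{'p': [2, 6, 8, 177], 'q': [9, 4, 3]}
{'p': [2, 6, 8, 177], 'q': [9, 4, 3], 'r': [40, 45, 33]}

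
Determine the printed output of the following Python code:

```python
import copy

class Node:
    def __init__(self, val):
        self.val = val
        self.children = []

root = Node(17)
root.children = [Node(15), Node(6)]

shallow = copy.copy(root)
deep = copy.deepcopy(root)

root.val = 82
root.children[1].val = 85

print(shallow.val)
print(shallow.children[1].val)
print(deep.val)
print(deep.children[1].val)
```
17
85
17
6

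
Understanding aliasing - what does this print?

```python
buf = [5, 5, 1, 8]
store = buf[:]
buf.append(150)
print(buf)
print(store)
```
[5, 5, 1, 8, 150]
[5, 5, 1, 8]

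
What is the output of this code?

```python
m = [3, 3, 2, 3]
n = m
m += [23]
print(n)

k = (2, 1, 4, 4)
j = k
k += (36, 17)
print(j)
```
[3, 3, 2, 3, 23]
(2, 1, 4, 4)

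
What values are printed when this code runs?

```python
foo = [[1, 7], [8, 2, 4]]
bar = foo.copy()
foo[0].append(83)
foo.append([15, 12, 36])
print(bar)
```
[[1, 7, 83], [8, 2, 4]]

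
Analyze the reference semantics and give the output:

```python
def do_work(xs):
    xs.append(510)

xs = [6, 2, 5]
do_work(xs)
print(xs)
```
[6, 2, 5, 510]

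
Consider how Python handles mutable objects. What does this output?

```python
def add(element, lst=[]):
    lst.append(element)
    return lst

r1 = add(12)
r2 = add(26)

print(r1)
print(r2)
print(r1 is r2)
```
[12, 26]
[12, 26]
True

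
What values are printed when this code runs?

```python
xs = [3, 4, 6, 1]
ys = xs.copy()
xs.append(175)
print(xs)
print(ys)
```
[3, 4, 6, 1, 175]
[3, 4, 6, 1]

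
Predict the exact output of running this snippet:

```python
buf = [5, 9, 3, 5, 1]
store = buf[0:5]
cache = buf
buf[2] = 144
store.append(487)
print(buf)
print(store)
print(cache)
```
[5, 9, 144, 5, 1]
[5, 9, 3, 5, 1, 487]
[5, 9, 144, 5, 1]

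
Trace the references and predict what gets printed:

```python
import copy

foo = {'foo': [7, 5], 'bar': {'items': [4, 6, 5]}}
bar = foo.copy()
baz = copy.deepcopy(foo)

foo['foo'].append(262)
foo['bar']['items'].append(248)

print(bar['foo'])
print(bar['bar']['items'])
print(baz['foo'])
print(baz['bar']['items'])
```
[7, 5, 262]
[4, 6, 5, 248]
[7, 5]
[4, 6, 5]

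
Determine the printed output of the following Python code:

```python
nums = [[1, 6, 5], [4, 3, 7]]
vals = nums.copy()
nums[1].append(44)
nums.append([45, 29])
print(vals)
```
[[1, 6, 5], [4, 3, 7, 44]]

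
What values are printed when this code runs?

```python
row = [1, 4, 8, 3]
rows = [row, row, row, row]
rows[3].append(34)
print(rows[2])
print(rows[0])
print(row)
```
[1, 4, 8, 3, 34]
[1, 4, 8, 3, 34]
[1, 4, 8, 3, 34]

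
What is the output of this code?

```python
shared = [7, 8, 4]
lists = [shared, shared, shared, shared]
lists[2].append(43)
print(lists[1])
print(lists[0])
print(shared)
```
[7, 8, 4, 43]
[7, 8, 4, 43]
[7, 8, 4, 43]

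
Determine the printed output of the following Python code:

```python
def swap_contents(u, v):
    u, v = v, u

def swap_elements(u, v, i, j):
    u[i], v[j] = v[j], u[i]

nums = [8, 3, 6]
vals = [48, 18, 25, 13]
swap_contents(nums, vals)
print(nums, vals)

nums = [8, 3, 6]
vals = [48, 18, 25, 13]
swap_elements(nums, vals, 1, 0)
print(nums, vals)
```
[8, 3, 6] [48, 18, 25, 13]
[8, 48, 6] [3, 18, 25, 13]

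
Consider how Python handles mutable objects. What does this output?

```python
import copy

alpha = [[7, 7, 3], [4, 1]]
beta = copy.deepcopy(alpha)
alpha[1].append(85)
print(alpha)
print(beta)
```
[[7, 7, 3], [4, 1, 85]]
[[7, 7, 3], [4, 1]]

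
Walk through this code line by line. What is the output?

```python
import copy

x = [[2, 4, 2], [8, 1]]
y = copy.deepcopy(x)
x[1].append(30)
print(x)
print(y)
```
[[2, 4, 2], [8, 1, 30]]
[[2, 4, 2], [8, 1]]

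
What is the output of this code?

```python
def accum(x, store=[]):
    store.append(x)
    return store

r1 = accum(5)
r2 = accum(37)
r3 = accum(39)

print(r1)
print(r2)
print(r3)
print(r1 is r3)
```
[5, 37, 39]
[5, 37, 39]
[5, 37, 39]
True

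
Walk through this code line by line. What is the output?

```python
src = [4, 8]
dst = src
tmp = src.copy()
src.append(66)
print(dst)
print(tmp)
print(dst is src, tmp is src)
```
[4, 8, 66]
[4, 8]
True False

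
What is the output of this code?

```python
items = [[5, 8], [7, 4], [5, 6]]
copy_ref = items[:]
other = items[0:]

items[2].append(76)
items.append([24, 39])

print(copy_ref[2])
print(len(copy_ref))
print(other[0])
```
[5, 6, 76]
3
[5, 8]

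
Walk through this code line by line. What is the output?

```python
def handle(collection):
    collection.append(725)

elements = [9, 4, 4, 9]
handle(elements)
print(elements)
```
[9, 4, 4, 9, 725]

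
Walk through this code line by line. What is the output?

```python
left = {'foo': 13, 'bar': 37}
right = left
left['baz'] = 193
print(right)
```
{'foo': 13, 'bar': 37, 'baz': 193}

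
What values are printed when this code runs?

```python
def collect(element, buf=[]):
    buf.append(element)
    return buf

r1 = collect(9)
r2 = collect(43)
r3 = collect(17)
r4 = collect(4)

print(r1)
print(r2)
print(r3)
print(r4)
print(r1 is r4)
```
[9, 43, 17, 4]
[9, 43, 17, 4]
[9, 43, 17, 4]
[9, 43, 17, 4]
True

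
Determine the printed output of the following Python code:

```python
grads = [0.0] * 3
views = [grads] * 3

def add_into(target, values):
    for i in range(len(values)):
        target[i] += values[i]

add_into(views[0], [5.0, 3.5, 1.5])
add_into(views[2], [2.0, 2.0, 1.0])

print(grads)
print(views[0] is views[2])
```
[7.0, 5.5, 2.5]
True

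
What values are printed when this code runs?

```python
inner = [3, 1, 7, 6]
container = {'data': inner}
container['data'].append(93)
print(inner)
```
[3, 1, 7, 6, 93]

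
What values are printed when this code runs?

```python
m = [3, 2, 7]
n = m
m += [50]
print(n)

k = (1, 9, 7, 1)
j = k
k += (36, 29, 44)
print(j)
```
[3, 2, 7, 50]
(1, 9, 7, 1)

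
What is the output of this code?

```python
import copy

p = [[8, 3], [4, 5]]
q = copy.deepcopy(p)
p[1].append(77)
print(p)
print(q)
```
[[8, 3], [4, 5, 77]]
[[8, 3], [4, 5]]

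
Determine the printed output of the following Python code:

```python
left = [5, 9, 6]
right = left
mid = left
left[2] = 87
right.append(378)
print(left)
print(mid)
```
[5, 9, 87, 378]
[5, 9, 87, 378]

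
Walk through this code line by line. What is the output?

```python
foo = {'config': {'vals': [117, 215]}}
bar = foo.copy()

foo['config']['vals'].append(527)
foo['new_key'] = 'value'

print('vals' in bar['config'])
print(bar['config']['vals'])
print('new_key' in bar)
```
True
[117, 215, 527]
False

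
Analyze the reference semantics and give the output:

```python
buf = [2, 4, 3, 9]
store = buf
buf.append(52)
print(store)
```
[2, 4, 3, 9, 52]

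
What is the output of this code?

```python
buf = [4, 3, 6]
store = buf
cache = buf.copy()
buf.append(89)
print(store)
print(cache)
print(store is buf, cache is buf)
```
[4, 3, 6, 89]
[4, 3, 6]
True False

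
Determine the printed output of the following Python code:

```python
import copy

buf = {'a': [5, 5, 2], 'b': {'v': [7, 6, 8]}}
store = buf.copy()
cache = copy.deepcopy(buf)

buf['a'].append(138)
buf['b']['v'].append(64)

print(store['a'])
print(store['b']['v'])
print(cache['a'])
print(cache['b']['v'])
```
[5, 5, 2, 138]
[7, 6, 8, 64]
[5, 5, 2]
[7, 6, 8]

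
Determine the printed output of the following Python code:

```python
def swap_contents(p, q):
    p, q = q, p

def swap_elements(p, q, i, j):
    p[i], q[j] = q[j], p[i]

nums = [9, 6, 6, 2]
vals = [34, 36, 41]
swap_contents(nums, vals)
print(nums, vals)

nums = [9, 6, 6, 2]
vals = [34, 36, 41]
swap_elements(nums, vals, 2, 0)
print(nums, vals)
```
[9, 6, 6, 2] [34, 36, 41]
[9, 6, 34, 2] [6, 36, 41]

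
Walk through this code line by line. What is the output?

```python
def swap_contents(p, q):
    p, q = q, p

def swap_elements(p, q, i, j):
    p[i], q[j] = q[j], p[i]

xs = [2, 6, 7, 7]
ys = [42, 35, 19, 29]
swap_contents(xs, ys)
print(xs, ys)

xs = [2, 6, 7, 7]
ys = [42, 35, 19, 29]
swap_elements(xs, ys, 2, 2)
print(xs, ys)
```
[2, 6, 7, 7] [42, 35, 19, 29]
[2, 6, 19, 7] [42, 35, 7, 29]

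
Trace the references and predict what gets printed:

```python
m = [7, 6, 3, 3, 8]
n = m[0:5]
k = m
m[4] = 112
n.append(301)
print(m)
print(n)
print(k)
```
[7, 6, 3, 3, 112]
[7, 6, 3, 3, 8, 301]
[7, 6, 3, 3, 112]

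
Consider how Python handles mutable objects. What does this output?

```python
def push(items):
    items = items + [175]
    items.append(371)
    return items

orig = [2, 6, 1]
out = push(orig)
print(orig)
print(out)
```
[2, 6, 1]
[2, 6, 1, 175, 371]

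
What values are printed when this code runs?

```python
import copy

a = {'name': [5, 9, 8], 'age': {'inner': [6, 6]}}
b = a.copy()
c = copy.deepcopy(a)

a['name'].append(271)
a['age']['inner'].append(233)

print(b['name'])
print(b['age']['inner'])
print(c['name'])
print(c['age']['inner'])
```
[5, 9, 8, 271]
[6, 6, 233]
[5, 9, 8]
[6, 6]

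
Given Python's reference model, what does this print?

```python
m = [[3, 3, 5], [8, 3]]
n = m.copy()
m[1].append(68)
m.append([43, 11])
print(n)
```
[[3, 3, 5], [8, 3, 68]]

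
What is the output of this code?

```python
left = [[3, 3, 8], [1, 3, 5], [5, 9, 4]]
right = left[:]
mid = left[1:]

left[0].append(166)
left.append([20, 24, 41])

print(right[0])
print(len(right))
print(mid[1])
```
[3, 3, 8, 166]
3
[5, 9, 4]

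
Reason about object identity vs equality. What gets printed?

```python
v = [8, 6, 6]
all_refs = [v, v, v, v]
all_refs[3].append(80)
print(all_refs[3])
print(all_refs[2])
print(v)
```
[8, 6, 6, 80]
[8, 6, 6, 80]
[8, 6, 6, 80]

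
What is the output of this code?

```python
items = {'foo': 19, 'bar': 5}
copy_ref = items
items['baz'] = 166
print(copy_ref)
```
{'foo': 19, 'bar': 5, 'baz': 166}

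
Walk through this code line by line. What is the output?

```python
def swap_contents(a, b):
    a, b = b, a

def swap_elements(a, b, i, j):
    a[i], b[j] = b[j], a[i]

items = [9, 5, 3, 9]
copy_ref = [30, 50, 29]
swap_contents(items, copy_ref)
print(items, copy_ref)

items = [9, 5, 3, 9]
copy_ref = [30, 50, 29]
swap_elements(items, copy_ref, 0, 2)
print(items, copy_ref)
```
[9, 5, 3, 9] [30, 50, 29]
[29, 5, 3, 9] [30, 50, 9]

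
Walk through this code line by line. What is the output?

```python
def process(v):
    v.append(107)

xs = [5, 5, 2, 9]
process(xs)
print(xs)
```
[5, 5, 2, 9, 107]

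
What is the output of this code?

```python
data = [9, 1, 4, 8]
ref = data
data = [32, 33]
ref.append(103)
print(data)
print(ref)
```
[32, 33]
[9, 1, 4, 8, 103]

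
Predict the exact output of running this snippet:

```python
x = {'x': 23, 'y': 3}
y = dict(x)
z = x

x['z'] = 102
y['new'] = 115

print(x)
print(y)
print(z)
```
{'x': 23, 'y': 3, 'z': 102}
{'x': 23, 'y': 3, 'new': 115}
{'x': 23, 'y': 3, 'z': 102}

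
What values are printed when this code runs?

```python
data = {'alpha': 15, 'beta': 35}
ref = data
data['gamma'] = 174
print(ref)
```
{'alpha': 15, 'beta': 35, 'gamma': 174}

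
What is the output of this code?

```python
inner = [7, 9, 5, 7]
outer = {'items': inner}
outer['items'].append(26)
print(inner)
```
[7, 9, 5, 7, 26]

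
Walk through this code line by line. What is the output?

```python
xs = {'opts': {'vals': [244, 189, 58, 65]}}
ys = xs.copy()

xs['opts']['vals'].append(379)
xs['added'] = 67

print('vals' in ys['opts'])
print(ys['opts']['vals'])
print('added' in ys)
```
True
[244, 189, 58, 65, 379]
False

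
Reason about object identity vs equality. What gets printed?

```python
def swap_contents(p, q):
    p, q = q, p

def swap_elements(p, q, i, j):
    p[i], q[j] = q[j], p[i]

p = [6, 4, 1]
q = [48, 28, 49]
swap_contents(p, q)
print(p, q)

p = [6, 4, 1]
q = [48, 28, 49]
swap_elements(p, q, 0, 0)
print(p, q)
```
[6, 4, 1] [48, 28, 49]
[48, 4, 1] [6, 28, 49]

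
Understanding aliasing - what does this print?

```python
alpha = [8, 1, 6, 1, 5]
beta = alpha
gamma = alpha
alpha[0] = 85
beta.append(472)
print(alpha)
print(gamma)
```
[85, 1, 6, 1, 5, 472]
[85, 1, 6, 1, 5, 472]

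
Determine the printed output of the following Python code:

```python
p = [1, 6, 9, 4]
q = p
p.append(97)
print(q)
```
[1, 6, 9, 4, 97]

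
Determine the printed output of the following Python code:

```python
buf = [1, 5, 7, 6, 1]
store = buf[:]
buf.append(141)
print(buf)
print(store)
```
[1, 5, 7, 6, 1, 141]
[1, 5, 7, 6, 1]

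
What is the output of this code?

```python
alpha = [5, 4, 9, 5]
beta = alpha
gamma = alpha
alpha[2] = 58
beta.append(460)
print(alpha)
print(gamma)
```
[5, 4, 58, 5, 460]
[5, 4, 58, 5, 460]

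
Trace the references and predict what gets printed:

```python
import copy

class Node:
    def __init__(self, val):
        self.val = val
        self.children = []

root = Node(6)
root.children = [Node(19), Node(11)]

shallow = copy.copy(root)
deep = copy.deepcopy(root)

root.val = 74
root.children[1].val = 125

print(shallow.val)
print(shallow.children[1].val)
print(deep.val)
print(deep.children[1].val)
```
6
125
6
11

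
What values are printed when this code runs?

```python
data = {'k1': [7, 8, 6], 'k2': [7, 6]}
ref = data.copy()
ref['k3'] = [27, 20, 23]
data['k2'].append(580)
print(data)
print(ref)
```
{'k1': [7, 8, 6], 'k2': [7, 6, 580]}
{'k1': [7, 8, 6], 'k2': [7, 6, 580], 'k3': [27, 20, 23]}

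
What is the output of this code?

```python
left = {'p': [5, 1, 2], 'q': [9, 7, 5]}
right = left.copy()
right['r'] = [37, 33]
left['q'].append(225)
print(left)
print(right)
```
{'p': [5, 1, 2], 'q': [9, 7, 5, 225]}
{'p': [5, 1, 2], 'q': [9, 7, 5, 225], 'r': [37, 33]}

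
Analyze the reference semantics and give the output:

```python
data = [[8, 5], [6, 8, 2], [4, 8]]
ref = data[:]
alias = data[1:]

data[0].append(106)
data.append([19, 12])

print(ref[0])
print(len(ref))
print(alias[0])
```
[8, 5, 106]
3
[6, 8, 2]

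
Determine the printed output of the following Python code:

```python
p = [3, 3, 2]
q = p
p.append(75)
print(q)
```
[3, 3, 2, 75]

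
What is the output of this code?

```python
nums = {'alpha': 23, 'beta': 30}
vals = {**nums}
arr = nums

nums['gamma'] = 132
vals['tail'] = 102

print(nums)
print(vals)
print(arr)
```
{'alpha': 23, 'beta': 30, 'gamma': 132}
{'alpha': 23, 'beta': 30, 'tail': 102}
{'alpha': 23, 'beta': 30, 'gamma': 132}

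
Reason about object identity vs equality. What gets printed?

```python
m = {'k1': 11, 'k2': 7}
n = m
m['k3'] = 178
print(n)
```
{'k1': 11, 'k2': 7, 'k3': 178}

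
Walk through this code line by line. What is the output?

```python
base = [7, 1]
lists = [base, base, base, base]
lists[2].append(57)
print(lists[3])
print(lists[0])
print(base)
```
[7, 1, 57]
[7, 1, 57]
[7, 1, 57]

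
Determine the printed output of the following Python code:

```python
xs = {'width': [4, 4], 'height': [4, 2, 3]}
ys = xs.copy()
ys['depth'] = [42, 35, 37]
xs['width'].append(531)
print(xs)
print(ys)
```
{'width': [4, 4, 531], 'height': [4, 2, 3]}
{'width': [4, 4, 531], 'height': [4, 2, 3], 'depth': [42, 35, 37]}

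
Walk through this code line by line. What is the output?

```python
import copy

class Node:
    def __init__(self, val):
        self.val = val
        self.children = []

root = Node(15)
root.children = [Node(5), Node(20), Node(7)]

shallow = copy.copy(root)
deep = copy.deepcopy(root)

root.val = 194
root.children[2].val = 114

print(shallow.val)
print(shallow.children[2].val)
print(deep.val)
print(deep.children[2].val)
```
15
114
15
7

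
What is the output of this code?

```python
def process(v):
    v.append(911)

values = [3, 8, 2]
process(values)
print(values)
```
[3, 8, 2, 911]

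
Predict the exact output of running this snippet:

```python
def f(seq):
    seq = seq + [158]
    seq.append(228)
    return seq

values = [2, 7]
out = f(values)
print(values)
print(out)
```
[2, 7]
[2, 7, 158, 228]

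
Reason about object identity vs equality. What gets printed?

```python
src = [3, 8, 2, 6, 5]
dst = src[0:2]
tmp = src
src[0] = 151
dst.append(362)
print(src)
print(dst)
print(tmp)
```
[151, 8, 2, 6, 5]
[3, 8, 362]
[151, 8, 2, 6, 5]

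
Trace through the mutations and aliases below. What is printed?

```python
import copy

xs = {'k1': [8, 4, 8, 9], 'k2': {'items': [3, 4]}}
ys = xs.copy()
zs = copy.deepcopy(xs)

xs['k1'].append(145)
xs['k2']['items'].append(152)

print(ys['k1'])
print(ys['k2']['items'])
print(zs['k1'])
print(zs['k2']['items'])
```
[8, 4, 8, 9, 145]
[3, 4, 152]
[8, 4, 8, 9]
[3, 4]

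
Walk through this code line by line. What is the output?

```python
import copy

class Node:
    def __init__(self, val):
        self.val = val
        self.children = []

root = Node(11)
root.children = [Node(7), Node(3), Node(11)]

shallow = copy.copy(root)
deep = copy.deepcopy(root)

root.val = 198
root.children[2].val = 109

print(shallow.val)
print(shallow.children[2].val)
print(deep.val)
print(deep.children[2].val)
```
11
109
11
11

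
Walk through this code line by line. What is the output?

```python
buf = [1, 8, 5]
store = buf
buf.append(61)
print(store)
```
[1, 8, 5, 61]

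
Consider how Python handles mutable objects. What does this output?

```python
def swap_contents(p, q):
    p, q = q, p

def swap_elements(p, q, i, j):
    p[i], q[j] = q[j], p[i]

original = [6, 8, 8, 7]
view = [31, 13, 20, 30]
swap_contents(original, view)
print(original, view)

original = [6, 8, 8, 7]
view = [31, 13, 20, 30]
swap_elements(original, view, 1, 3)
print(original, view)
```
[6, 8, 8, 7] [31, 13, 20, 30]
[6, 30, 8, 7] [31, 13, 20, 8]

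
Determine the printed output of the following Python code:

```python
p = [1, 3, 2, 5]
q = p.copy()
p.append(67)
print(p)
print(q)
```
[1, 3, 2, 5, 67]
[1, 3, 2, 5]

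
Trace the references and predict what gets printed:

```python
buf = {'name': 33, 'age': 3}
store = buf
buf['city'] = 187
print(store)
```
{'name': 33, 'age': 3, 'city': 187}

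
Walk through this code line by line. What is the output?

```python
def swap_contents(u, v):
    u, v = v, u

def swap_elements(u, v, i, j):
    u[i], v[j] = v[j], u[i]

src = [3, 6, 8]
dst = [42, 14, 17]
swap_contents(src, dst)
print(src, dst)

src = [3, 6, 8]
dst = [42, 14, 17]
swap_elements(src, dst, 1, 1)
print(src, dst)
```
[3, 6, 8] [42, 14, 17]
[3, 14, 8] [42, 6, 17]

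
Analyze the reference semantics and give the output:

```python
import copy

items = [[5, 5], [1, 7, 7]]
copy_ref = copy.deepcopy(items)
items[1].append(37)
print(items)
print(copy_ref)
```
[[5, 5], [1, 7, 7, 37]]
[[5, 5], [1, 7, 7]]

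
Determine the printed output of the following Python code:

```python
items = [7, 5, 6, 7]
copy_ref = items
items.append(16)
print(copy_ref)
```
[7, 5, 6, 7, 16]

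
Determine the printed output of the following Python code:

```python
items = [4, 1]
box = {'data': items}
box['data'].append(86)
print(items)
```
[4, 1, 86]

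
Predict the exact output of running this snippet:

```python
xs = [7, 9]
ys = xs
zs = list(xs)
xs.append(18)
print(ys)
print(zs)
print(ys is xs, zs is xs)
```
[7, 9, 18]
[7, 9]
True False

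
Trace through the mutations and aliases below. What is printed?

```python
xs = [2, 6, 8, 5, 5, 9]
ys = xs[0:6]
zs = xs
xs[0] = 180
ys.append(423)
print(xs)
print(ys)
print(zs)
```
[180, 6, 8, 5, 5, 9]
[2, 6, 8, 5, 5, 9, 423]
[180, 6, 8, 5, 5, 9]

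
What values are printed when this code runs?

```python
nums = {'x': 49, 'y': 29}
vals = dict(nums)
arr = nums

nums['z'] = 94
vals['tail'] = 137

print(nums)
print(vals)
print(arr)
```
{'x': 49, 'y': 29, 'z': 94}
{'x': 49, 'y': 29, 'tail': 137}
{'x': 49, 'y': 29, 'z': 94}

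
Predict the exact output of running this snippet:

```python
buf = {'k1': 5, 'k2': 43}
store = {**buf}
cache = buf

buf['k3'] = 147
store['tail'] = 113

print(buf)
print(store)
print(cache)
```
{'k1': 5, 'k2': 43, 'k3': 147}
{'k1': 5, 'k2': 43, 'tail': 113}
{'k1': 5, 'k2': 43, 'k3': 147}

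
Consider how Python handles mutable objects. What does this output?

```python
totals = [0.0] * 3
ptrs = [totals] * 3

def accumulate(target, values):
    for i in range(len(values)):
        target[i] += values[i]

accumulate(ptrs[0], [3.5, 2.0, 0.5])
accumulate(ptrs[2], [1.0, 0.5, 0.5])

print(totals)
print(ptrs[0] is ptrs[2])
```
[4.5, 2.5, 1.0]
True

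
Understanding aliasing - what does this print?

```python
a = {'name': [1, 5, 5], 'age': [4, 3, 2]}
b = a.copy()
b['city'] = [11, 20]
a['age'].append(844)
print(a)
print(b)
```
{'name': [1, 5, 5], 'age': [4, 3, 2, 844]}
{'name': [1, 5, 5], 'age': [4, 3, 2, 844], 'city': [11, 20]}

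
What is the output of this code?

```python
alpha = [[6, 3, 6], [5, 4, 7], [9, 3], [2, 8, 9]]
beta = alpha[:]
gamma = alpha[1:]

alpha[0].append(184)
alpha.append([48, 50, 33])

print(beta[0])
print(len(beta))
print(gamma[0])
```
[6, 3, 6, 184]
4
[5, 4, 7]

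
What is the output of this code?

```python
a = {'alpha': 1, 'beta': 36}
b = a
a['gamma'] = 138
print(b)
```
{'alpha': 1, 'beta': 36, 'gamma': 138}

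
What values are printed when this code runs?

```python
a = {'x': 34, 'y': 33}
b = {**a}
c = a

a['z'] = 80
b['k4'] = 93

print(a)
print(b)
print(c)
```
{'x': 34, 'y': 33, 'z': 80}
{'x': 34, 'y': 33, 'k4': 93}
{'x': 34, 'y': 33, 'z': 80}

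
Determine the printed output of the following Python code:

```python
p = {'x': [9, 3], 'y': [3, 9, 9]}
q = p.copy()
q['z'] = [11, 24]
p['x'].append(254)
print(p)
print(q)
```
{'x': [9, 3, 254], 'y': [3, 9, 9]}
{'x': [9, 3, 254], 'y': [3, 9, 9], 'z': [11, 24]}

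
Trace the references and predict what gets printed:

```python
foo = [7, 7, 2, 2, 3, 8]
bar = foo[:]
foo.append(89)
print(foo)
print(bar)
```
[7, 7, 2, 2, 3, 8, 89]
[7, 7, 2, 2, 3, 8]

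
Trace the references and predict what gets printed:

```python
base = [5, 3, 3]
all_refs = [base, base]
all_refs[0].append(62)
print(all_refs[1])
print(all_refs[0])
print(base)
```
[5, 3, 3, 62]
[5, 3, 3, 62]
[5, 3, 3, 62]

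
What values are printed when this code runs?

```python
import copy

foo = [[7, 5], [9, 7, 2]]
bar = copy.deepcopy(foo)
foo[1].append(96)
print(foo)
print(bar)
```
[[7, 5], [9, 7, 2, 96]]
[[7, 5], [9, 7, 2]]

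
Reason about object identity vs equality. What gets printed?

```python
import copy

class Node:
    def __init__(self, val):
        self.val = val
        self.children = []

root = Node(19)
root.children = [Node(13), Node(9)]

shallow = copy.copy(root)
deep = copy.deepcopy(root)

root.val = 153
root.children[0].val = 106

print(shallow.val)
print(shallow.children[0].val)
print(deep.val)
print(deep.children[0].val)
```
19
106
19
13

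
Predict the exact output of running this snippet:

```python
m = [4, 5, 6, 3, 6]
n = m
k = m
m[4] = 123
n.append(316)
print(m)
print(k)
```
[4, 5, 6, 3, 123, 316]
[4, 5, 6, 3, 123, 316]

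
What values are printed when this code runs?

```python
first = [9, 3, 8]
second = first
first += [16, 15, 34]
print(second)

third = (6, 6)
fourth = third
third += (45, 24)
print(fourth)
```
[9, 3, 8, 16, 15, 34]
(6, 6)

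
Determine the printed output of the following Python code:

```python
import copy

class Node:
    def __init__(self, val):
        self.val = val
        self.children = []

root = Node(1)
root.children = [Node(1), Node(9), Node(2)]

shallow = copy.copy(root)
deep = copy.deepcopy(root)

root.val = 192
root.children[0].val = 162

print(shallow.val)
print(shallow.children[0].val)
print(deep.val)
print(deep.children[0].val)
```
1
162
1
1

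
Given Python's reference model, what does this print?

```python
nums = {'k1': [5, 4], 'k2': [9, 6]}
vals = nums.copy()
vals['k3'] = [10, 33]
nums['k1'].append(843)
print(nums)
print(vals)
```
{'k1': [5, 4, 843], 'k2': [9, 6]}
{'k1': [5, 4, 843], 'k2': [9, 6], 'k3': [10, 33]}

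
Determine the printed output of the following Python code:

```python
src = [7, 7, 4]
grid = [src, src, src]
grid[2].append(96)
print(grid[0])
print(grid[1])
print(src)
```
[7, 7, 4, 96]
[7, 7, 4, 96]
[7, 7, 4, 96]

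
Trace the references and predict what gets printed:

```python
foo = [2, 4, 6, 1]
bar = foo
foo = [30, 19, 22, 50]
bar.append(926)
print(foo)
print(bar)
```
[30, 19, 22, 50]
[2, 4, 6, 1, 926]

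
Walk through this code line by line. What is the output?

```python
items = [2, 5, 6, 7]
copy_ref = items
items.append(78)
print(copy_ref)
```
[2, 5, 6, 7, 78]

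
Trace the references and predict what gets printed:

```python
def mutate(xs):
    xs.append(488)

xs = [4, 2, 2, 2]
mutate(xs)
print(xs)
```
[4, 2, 2, 2, 488]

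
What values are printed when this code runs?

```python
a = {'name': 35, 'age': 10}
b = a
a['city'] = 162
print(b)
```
{'name': 35, 'age': 10, 'city': 162}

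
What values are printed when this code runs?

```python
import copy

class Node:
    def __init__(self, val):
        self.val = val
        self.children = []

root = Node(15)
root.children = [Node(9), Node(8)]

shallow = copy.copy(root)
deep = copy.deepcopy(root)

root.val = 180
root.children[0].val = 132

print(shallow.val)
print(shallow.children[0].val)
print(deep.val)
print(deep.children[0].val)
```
15
132
15
9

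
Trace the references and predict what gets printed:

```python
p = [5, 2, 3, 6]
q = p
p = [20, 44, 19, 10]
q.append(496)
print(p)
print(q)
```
[20, 44, 19, 10]
[5, 2, 3, 6, 496]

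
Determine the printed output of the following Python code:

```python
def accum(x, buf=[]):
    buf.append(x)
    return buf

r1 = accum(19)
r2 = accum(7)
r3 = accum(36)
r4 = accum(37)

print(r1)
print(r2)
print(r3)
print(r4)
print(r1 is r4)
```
[19, 7, 36, 37]
[19, 7, 36, 37]
[19, 7, 36, 37]
[19, 7, 36, 37]
True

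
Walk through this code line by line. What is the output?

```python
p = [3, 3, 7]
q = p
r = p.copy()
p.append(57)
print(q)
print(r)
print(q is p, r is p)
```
[3, 3, 7, 57]
[3, 3, 7]
True False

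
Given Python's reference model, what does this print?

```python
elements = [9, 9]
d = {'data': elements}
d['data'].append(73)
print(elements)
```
[9, 9, 73]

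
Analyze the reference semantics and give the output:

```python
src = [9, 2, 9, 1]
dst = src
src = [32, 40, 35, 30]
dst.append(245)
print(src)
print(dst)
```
[32, 40, 35, 30]
[9, 2, 9, 1, 245]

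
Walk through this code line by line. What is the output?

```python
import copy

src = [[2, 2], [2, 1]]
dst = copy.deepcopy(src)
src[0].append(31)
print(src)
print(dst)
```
[[2, 2, 31], [2, 1]]
[[2, 2], [2, 1]]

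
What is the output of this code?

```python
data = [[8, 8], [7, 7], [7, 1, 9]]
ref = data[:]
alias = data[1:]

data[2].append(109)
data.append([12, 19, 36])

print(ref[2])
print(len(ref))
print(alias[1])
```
[7, 1, 9, 109]
3
[7, 1, 9, 109]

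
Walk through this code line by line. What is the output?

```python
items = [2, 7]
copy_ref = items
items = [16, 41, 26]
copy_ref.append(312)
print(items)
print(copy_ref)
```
[16, 41, 26]
[2, 7, 312]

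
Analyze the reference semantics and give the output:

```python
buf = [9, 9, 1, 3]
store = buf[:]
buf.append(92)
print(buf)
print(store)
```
[9, 9, 1, 3, 92]
[9, 9, 1, 3]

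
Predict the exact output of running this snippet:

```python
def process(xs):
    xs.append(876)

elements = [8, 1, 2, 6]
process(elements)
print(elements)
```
[8, 1, 2, 6, 876]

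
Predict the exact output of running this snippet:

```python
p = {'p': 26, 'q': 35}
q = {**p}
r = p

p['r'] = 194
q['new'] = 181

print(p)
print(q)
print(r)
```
{'p': 26, 'q': 35, 'r': 194}
{'p': 26, 'q': 35, 'new': 181}
{'p': 26, 'q': 35, 'r': 194}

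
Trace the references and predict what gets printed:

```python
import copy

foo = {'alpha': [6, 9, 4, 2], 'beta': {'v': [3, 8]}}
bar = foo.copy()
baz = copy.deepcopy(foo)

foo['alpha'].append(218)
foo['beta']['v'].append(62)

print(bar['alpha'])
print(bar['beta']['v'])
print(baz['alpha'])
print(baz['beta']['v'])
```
[6, 9, 4, 2, 218]
[3, 8, 62]
[6, 9, 4, 2]
[3, 8]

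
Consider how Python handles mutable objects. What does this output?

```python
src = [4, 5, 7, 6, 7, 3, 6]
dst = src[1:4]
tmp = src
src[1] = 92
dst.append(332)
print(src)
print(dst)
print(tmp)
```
[4, 92, 7, 6, 7, 3, 6]
[5, 7, 6, 332]
[4, 92, 7, 6, 7, 3, 6]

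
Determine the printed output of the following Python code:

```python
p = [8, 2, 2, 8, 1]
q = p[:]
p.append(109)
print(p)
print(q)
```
[8, 2, 2, 8, 1, 109]
[8, 2, 2, 8, 1]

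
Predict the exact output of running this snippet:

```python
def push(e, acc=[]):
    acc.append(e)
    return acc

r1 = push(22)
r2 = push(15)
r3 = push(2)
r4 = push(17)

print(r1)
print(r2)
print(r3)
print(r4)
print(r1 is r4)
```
[22, 15, 2, 17]
[22, 15, 2, 17]
[22, 15, 2, 17]
[22, 15, 2, 17]
True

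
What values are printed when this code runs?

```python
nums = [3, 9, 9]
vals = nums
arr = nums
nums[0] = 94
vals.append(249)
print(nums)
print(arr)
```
[94, 9, 9, 249]
[94, 9, 9, 249]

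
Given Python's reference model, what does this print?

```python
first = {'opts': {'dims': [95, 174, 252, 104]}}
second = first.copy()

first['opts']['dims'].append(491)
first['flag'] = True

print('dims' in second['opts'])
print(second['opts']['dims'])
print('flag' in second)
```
True
[95, 174, 252, 104, 491]
False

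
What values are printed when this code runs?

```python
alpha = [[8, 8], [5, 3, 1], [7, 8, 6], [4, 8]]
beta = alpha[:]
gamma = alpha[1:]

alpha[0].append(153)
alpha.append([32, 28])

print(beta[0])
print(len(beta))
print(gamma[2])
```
[8, 8, 153]
4
[4, 8]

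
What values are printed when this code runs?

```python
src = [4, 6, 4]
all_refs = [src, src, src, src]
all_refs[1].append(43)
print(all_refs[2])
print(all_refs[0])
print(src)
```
[4, 6, 4, 43]
[4, 6, 4, 43]
[4, 6, 4, 43]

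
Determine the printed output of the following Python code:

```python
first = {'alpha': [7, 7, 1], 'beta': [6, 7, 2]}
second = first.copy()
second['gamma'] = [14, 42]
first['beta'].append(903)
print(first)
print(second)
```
{'alpha': [7, 7, 1], 'beta': [6, 7, 2, 903]}
{'alpha': [7, 7, 1], 'beta': [6, 7, 2, 903], 'gamma': [14, 42]}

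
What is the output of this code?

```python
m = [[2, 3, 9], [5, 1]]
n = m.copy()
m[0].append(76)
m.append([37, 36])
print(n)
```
[[2, 3, 9, 76], [5, 1]]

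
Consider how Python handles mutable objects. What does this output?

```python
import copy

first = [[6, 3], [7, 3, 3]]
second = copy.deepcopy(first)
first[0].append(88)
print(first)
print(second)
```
[[6, 3, 88], [7, 3, 3]]
[[6, 3], [7, 3, 3]]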